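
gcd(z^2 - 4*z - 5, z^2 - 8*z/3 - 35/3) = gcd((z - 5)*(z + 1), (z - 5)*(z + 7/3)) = z - 5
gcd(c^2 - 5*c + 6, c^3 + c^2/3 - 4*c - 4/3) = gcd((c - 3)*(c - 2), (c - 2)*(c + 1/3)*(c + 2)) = c - 2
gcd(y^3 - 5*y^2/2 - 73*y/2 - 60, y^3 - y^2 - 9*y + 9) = y + 3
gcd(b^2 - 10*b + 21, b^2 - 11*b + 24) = b - 3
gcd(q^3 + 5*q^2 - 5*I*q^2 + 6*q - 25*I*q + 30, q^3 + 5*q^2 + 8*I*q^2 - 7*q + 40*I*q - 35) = q^2 + q*(5 + I) + 5*I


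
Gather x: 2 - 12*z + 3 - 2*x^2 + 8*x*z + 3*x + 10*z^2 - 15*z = -2*x^2 + x*(8*z + 3) + 10*z^2 - 27*z + 5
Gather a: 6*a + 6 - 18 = 6*a - 12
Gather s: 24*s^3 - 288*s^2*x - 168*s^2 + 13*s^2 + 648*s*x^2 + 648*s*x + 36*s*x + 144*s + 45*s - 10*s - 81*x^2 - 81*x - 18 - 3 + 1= 24*s^3 + s^2*(-288*x - 155) + s*(648*x^2 + 684*x + 179) - 81*x^2 - 81*x - 20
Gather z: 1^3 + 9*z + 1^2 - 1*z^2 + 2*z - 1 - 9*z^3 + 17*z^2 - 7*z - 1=-9*z^3 + 16*z^2 + 4*z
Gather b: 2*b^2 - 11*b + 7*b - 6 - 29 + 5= 2*b^2 - 4*b - 30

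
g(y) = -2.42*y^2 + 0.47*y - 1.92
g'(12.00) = -57.61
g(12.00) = -344.76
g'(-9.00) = 44.03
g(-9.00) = -202.17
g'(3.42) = -16.08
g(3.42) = -28.62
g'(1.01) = -4.42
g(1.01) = -3.91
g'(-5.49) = 27.04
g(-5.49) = -77.44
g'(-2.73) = 13.68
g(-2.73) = -21.24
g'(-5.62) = 27.67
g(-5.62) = -81.00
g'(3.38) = -15.89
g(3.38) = -27.98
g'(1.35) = -6.06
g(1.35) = -5.70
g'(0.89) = -3.84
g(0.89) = -3.42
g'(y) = 0.47 - 4.84*y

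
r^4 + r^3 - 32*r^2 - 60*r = r*(r - 6)*(r + 2)*(r + 5)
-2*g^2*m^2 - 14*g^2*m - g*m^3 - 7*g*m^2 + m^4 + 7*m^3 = m*(-2*g + m)*(g + m)*(m + 7)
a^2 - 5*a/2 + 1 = (a - 2)*(a - 1/2)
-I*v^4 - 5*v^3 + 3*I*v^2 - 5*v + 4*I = (v - 4*I)*(v - I)^2*(-I*v + 1)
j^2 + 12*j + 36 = (j + 6)^2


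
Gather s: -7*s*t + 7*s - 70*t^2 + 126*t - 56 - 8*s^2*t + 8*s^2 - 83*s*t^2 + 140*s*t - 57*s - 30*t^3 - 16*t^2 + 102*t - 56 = s^2*(8 - 8*t) + s*(-83*t^2 + 133*t - 50) - 30*t^3 - 86*t^2 + 228*t - 112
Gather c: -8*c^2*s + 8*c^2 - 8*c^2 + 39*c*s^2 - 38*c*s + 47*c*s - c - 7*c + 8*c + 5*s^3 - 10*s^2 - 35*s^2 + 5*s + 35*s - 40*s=-8*c^2*s + c*(39*s^2 + 9*s) + 5*s^3 - 45*s^2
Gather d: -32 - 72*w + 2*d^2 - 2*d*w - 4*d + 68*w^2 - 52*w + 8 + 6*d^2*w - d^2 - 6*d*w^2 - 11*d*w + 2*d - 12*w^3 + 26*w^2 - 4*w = d^2*(6*w + 1) + d*(-6*w^2 - 13*w - 2) - 12*w^3 + 94*w^2 - 128*w - 24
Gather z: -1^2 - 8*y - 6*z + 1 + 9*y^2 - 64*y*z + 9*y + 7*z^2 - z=9*y^2 + y + 7*z^2 + z*(-64*y - 7)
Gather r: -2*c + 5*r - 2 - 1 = -2*c + 5*r - 3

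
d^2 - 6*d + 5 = (d - 5)*(d - 1)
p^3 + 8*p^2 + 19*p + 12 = (p + 1)*(p + 3)*(p + 4)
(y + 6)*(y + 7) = y^2 + 13*y + 42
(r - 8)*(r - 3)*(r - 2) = r^3 - 13*r^2 + 46*r - 48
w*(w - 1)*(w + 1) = w^3 - w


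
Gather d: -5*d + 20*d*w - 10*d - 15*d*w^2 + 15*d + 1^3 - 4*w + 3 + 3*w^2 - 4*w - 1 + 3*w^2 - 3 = d*(-15*w^2 + 20*w) + 6*w^2 - 8*w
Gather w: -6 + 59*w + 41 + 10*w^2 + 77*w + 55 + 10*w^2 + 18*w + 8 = 20*w^2 + 154*w + 98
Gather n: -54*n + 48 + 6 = 54 - 54*n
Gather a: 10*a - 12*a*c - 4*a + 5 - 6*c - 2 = a*(6 - 12*c) - 6*c + 3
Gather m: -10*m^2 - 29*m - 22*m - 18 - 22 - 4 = -10*m^2 - 51*m - 44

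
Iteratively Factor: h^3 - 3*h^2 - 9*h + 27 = (h - 3)*(h^2 - 9) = (h - 3)^2*(h + 3)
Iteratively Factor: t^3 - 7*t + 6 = (t + 3)*(t^2 - 3*t + 2) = (t - 2)*(t + 3)*(t - 1)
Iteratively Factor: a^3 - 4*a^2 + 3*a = (a - 3)*(a^2 - a) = a*(a - 3)*(a - 1)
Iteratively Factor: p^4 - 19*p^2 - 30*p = (p)*(p^3 - 19*p - 30) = p*(p + 3)*(p^2 - 3*p - 10) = p*(p + 2)*(p + 3)*(p - 5)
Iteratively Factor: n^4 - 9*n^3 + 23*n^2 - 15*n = (n - 3)*(n^3 - 6*n^2 + 5*n) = (n - 5)*(n - 3)*(n^2 - n) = n*(n - 5)*(n - 3)*(n - 1)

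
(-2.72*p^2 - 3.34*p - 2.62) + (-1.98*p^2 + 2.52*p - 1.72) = -4.7*p^2 - 0.82*p - 4.34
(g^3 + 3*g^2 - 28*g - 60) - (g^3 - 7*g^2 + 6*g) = 10*g^2 - 34*g - 60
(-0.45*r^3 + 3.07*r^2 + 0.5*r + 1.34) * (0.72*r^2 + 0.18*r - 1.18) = -0.324*r^5 + 2.1294*r^4 + 1.4436*r^3 - 2.5678*r^2 - 0.3488*r - 1.5812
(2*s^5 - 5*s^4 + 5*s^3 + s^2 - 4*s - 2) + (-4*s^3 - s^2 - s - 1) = 2*s^5 - 5*s^4 + s^3 - 5*s - 3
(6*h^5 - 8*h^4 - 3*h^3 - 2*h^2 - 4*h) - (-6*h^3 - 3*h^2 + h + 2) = 6*h^5 - 8*h^4 + 3*h^3 + h^2 - 5*h - 2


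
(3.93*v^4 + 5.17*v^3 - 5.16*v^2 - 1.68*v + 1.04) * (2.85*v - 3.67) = 11.2005*v^5 + 0.311400000000001*v^4 - 33.6799*v^3 + 14.1492*v^2 + 9.1296*v - 3.8168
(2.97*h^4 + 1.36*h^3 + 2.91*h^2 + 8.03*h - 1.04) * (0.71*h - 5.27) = 2.1087*h^5 - 14.6863*h^4 - 5.1011*h^3 - 9.6344*h^2 - 43.0565*h + 5.4808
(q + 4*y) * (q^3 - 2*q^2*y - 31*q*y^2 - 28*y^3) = q^4 + 2*q^3*y - 39*q^2*y^2 - 152*q*y^3 - 112*y^4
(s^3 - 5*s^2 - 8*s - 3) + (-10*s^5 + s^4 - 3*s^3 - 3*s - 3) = -10*s^5 + s^4 - 2*s^3 - 5*s^2 - 11*s - 6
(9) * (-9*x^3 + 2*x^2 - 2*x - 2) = -81*x^3 + 18*x^2 - 18*x - 18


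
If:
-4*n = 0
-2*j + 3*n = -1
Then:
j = 1/2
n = 0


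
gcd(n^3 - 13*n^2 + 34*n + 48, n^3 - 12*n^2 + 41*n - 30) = n - 6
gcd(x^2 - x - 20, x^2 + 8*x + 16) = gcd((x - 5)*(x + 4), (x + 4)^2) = x + 4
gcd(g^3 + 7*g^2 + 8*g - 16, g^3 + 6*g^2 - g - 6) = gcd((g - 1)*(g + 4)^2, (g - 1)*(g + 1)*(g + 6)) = g - 1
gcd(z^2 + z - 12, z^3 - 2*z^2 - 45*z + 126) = z - 3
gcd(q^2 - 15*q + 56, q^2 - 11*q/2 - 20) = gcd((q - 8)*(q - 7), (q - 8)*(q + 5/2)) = q - 8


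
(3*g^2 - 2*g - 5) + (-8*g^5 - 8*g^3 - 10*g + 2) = -8*g^5 - 8*g^3 + 3*g^2 - 12*g - 3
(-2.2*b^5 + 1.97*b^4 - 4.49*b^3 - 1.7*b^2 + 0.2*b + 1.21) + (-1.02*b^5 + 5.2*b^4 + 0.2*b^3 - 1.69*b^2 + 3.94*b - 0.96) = -3.22*b^5 + 7.17*b^4 - 4.29*b^3 - 3.39*b^2 + 4.14*b + 0.25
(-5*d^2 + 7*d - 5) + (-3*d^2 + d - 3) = -8*d^2 + 8*d - 8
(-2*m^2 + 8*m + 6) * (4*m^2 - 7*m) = -8*m^4 + 46*m^3 - 32*m^2 - 42*m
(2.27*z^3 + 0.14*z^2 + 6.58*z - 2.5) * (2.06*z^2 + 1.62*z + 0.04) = 4.6762*z^5 + 3.9658*z^4 + 13.8724*z^3 + 5.5152*z^2 - 3.7868*z - 0.1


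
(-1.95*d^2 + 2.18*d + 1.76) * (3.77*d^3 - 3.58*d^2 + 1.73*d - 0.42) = -7.3515*d^5 + 15.1996*d^4 - 4.5427*d^3 - 1.7104*d^2 + 2.1292*d - 0.7392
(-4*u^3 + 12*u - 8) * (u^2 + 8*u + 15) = -4*u^5 - 32*u^4 - 48*u^3 + 88*u^2 + 116*u - 120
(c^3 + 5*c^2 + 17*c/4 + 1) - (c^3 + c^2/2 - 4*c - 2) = 9*c^2/2 + 33*c/4 + 3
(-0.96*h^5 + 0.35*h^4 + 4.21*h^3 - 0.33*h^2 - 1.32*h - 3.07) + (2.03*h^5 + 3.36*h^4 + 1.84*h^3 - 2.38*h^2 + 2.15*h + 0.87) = 1.07*h^5 + 3.71*h^4 + 6.05*h^3 - 2.71*h^2 + 0.83*h - 2.2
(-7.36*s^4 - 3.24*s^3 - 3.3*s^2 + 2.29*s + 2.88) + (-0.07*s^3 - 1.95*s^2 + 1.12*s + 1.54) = -7.36*s^4 - 3.31*s^3 - 5.25*s^2 + 3.41*s + 4.42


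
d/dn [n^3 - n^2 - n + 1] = 3*n^2 - 2*n - 1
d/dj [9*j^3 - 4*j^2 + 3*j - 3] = 27*j^2 - 8*j + 3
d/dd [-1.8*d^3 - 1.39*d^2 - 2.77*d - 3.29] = -5.4*d^2 - 2.78*d - 2.77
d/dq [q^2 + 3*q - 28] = 2*q + 3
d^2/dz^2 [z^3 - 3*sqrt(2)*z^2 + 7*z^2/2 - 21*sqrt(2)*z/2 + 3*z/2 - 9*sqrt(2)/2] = 6*z - 6*sqrt(2) + 7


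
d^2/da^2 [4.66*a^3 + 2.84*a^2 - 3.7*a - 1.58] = 27.96*a + 5.68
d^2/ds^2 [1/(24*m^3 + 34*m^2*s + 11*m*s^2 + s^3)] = 2*(-(11*m + 3*s)*(24*m^3 + 34*m^2*s + 11*m*s^2 + s^3) + (34*m^2 + 22*m*s + 3*s^2)^2)/(24*m^3 + 34*m^2*s + 11*m*s^2 + s^3)^3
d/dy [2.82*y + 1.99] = 2.82000000000000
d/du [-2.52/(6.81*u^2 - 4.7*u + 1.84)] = (34.3224*u - 11.844)/(6.81*u^2 - 4.7*u + 1.84)^2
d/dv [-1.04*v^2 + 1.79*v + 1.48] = 1.79 - 2.08*v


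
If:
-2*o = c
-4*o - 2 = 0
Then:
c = 1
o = -1/2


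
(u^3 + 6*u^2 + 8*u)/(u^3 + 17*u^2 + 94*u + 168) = u*(u + 2)/(u^2 + 13*u + 42)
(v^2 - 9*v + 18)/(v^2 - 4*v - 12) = (v - 3)/(v + 2)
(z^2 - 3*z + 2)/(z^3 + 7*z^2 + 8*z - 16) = (z - 2)/(z^2 + 8*z + 16)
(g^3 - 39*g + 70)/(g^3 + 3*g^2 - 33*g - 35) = (g - 2)/(g + 1)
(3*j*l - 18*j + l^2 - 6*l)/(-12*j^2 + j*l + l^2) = (3*j*l - 18*j + l^2 - 6*l)/(-12*j^2 + j*l + l^2)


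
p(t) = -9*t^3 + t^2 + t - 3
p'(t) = -27*t^2 + 2*t + 1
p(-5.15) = 1247.69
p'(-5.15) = -725.41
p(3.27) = -303.73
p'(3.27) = -281.17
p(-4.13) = 643.93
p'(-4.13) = -467.80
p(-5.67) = 1664.04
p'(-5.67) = -878.36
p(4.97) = -1078.20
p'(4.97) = -655.98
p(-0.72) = 0.16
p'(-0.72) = -14.44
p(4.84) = -995.15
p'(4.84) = -621.81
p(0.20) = -2.83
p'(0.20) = 0.32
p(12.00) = -15399.00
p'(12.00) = -3863.00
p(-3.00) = 246.00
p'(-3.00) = -248.00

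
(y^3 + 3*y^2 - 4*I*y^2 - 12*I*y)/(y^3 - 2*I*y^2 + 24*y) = (y^2 + y*(3 - 4*I) - 12*I)/(y^2 - 2*I*y + 24)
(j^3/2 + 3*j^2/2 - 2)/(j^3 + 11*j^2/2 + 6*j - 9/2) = (j^3 + 3*j^2 - 4)/(2*j^3 + 11*j^2 + 12*j - 9)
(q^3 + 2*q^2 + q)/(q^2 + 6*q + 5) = q*(q + 1)/(q + 5)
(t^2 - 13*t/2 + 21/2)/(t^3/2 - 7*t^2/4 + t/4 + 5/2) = 2*(2*t^2 - 13*t + 21)/(2*t^3 - 7*t^2 + t + 10)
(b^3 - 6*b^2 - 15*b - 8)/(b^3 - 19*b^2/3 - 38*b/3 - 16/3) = 3*(b + 1)/(3*b + 2)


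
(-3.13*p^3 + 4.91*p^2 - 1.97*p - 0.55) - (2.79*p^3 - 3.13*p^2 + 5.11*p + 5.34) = -5.92*p^3 + 8.04*p^2 - 7.08*p - 5.89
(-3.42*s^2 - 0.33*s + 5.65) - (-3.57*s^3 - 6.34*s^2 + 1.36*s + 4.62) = 3.57*s^3 + 2.92*s^2 - 1.69*s + 1.03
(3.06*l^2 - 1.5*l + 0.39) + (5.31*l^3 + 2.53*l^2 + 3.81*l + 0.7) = 5.31*l^3 + 5.59*l^2 + 2.31*l + 1.09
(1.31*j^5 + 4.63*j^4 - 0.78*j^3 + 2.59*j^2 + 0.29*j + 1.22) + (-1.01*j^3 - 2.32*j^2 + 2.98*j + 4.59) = 1.31*j^5 + 4.63*j^4 - 1.79*j^3 + 0.27*j^2 + 3.27*j + 5.81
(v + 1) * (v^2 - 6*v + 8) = v^3 - 5*v^2 + 2*v + 8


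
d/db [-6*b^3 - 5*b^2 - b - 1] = -18*b^2 - 10*b - 1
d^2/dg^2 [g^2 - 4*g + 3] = 2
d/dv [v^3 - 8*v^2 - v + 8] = 3*v^2 - 16*v - 1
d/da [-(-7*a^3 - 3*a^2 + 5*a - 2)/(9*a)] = 14*a/9 + 1/3 - 2/(9*a^2)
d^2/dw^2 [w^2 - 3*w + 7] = 2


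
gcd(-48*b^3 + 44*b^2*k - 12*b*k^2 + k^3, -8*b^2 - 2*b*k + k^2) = 4*b - k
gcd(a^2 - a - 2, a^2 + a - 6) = a - 2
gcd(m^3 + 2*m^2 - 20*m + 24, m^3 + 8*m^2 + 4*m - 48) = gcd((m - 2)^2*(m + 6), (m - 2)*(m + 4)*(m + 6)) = m^2 + 4*m - 12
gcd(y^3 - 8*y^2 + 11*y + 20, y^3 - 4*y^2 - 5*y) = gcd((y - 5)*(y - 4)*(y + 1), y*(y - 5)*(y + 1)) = y^2 - 4*y - 5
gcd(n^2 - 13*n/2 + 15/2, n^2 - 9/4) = n - 3/2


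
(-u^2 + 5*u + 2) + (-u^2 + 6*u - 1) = -2*u^2 + 11*u + 1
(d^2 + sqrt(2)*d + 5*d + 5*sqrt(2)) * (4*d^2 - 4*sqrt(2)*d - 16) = 4*d^4 + 20*d^3 - 24*d^2 - 120*d - 16*sqrt(2)*d - 80*sqrt(2)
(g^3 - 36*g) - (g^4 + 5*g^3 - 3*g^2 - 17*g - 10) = -g^4 - 4*g^3 + 3*g^2 - 19*g + 10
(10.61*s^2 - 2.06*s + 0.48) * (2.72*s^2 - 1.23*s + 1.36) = 28.8592*s^4 - 18.6535*s^3 + 18.269*s^2 - 3.392*s + 0.6528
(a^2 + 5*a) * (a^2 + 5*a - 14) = a^4 + 10*a^3 + 11*a^2 - 70*a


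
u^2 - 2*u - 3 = (u - 3)*(u + 1)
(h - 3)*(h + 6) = h^2 + 3*h - 18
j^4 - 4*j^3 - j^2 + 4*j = j*(j - 4)*(j - 1)*(j + 1)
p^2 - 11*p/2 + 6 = (p - 4)*(p - 3/2)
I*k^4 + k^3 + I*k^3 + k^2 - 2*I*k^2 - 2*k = k*(k - 1)*(k + 2)*(I*k + 1)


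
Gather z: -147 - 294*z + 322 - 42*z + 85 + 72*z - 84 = 176 - 264*z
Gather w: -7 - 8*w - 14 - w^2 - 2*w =-w^2 - 10*w - 21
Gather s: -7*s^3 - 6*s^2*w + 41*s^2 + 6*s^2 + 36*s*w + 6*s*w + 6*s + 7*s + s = -7*s^3 + s^2*(47 - 6*w) + s*(42*w + 14)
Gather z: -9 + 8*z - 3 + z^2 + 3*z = z^2 + 11*z - 12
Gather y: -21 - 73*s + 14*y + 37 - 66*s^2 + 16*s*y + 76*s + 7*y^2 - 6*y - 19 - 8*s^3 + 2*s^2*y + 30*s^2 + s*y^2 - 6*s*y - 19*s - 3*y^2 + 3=-8*s^3 - 36*s^2 - 16*s + y^2*(s + 4) + y*(2*s^2 + 10*s + 8)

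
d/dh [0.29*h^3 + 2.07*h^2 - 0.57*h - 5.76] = 0.87*h^2 + 4.14*h - 0.57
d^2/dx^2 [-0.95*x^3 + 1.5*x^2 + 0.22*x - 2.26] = 3.0 - 5.7*x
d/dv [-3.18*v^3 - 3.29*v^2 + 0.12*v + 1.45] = -9.54*v^2 - 6.58*v + 0.12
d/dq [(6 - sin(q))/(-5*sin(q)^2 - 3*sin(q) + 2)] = (-5*sin(q)^2 + 60*sin(q) + 16)*cos(q)/(5*sin(q)^2 + 3*sin(q) - 2)^2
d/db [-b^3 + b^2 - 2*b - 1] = -3*b^2 + 2*b - 2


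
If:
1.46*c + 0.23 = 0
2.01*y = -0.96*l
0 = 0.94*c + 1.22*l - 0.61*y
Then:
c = -0.16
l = 0.10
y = -0.05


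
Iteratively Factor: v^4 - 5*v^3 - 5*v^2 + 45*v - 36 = (v - 4)*(v^3 - v^2 - 9*v + 9) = (v - 4)*(v - 1)*(v^2 - 9) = (v - 4)*(v - 1)*(v + 3)*(v - 3)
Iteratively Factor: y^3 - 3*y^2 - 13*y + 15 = (y - 5)*(y^2 + 2*y - 3) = (y - 5)*(y + 3)*(y - 1)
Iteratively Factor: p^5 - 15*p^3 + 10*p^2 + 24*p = (p + 1)*(p^4 - p^3 - 14*p^2 + 24*p) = p*(p + 1)*(p^3 - p^2 - 14*p + 24) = p*(p - 2)*(p + 1)*(p^2 + p - 12) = p*(p - 3)*(p - 2)*(p + 1)*(p + 4)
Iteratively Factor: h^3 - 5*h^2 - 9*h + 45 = (h - 3)*(h^2 - 2*h - 15) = (h - 5)*(h - 3)*(h + 3)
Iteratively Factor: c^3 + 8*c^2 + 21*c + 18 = (c + 2)*(c^2 + 6*c + 9) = (c + 2)*(c + 3)*(c + 3)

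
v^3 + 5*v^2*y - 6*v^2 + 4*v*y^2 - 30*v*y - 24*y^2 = (v - 6)*(v + y)*(v + 4*y)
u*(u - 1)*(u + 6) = u^3 + 5*u^2 - 6*u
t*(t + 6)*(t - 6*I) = t^3 + 6*t^2 - 6*I*t^2 - 36*I*t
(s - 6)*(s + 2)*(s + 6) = s^3 + 2*s^2 - 36*s - 72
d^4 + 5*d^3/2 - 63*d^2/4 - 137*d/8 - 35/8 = (d - 7/2)*(d + 1/2)^2*(d + 5)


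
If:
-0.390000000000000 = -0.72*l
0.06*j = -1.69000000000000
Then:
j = -28.17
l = 0.54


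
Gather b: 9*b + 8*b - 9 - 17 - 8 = 17*b - 34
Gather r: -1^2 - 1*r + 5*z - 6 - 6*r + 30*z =-7*r + 35*z - 7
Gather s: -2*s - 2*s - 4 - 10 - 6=-4*s - 20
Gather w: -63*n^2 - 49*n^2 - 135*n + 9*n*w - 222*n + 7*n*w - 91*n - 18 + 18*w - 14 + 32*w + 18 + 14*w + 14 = -112*n^2 - 448*n + w*(16*n + 64)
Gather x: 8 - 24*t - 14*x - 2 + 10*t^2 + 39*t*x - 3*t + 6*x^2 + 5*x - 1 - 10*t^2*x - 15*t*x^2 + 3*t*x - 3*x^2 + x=10*t^2 - 27*t + x^2*(3 - 15*t) + x*(-10*t^2 + 42*t - 8) + 5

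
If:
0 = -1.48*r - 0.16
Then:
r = -0.11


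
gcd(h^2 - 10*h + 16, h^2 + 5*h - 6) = 1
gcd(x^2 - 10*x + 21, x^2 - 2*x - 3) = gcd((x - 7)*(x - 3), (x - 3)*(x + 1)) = x - 3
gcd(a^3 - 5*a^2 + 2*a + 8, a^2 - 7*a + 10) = a - 2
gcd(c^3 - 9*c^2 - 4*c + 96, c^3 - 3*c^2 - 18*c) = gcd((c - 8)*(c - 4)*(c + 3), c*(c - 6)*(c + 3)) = c + 3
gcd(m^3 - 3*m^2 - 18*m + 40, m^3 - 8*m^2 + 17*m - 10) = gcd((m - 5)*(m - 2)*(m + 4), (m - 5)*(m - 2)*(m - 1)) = m^2 - 7*m + 10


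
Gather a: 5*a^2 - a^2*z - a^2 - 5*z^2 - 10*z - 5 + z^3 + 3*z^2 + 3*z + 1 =a^2*(4 - z) + z^3 - 2*z^2 - 7*z - 4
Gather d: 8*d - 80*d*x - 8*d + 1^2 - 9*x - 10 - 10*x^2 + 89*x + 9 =-80*d*x - 10*x^2 + 80*x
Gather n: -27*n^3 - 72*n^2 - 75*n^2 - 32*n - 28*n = -27*n^3 - 147*n^2 - 60*n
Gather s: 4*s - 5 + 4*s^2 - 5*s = 4*s^2 - s - 5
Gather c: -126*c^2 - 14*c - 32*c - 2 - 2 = -126*c^2 - 46*c - 4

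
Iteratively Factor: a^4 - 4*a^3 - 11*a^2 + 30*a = (a - 2)*(a^3 - 2*a^2 - 15*a) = a*(a - 2)*(a^2 - 2*a - 15) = a*(a - 5)*(a - 2)*(a + 3)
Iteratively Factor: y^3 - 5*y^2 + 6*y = (y - 3)*(y^2 - 2*y) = (y - 3)*(y - 2)*(y)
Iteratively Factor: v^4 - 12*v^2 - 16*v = (v)*(v^3 - 12*v - 16) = v*(v - 4)*(v^2 + 4*v + 4) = v*(v - 4)*(v + 2)*(v + 2)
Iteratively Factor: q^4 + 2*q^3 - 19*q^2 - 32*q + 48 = (q + 3)*(q^3 - q^2 - 16*q + 16) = (q + 3)*(q + 4)*(q^2 - 5*q + 4) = (q - 1)*(q + 3)*(q + 4)*(q - 4)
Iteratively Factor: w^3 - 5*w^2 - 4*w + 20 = (w - 5)*(w^2 - 4) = (w - 5)*(w + 2)*(w - 2)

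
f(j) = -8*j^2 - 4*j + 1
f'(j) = -16*j - 4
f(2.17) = -45.35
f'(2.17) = -38.72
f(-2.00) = -23.00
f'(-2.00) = 28.00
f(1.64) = -27.08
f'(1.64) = -30.24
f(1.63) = -26.78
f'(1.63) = -30.08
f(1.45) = -21.62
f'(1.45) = -27.20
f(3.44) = -107.43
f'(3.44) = -59.04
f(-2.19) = -28.61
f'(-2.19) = 31.04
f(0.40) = -1.88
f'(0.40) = -10.40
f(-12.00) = -1103.00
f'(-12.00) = 188.00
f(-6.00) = -263.00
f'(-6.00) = 92.00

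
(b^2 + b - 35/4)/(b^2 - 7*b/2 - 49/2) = (b - 5/2)/(b - 7)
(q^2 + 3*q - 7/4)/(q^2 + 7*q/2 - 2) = (q + 7/2)/(q + 4)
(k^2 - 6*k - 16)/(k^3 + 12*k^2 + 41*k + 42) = (k - 8)/(k^2 + 10*k + 21)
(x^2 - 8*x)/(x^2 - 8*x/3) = 3*(x - 8)/(3*x - 8)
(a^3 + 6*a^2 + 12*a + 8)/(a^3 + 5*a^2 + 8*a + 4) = (a + 2)/(a + 1)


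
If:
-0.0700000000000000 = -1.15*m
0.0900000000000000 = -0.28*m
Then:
No Solution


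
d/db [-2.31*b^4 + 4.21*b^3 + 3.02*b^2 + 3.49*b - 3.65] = -9.24*b^3 + 12.63*b^2 + 6.04*b + 3.49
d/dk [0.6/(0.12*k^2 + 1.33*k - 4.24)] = (-0.144*k - 0.798)/(0.12*k^2 + 1.33*k - 4.24)^2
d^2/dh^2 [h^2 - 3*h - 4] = 2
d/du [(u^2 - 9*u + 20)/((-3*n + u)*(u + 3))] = ((9 - 2*u)*(3*n - u)*(u + 3) + (3*n - u)*(u^2 - 9*u + 20) + (u + 3)*(-u^2 + 9*u - 20))/((3*n - u)^2*(u + 3)^2)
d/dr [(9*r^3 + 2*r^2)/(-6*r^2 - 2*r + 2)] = r*(-27*r^3 - 18*r^2 + 25*r + 4)/(2*(9*r^4 + 6*r^3 - 5*r^2 - 2*r + 1))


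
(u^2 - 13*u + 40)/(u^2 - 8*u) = (u - 5)/u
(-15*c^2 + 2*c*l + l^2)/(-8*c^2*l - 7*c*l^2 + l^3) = (15*c^2 - 2*c*l - l^2)/(l*(8*c^2 + 7*c*l - l^2))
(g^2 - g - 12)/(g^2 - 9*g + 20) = (g + 3)/(g - 5)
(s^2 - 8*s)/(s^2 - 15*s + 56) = s/(s - 7)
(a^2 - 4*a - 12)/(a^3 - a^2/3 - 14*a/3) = 3*(a - 6)/(a*(3*a - 7))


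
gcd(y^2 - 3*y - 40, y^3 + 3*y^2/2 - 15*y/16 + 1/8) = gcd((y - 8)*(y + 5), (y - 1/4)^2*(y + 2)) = 1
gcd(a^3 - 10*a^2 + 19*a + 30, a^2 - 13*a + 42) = a - 6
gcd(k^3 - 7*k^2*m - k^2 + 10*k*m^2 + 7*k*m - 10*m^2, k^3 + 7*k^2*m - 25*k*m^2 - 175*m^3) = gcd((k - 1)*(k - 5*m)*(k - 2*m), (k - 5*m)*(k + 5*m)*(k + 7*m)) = k - 5*m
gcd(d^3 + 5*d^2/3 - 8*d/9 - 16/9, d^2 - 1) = d - 1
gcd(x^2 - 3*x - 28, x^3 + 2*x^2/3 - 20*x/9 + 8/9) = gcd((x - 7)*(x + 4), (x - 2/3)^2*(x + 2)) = 1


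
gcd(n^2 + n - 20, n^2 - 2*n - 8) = n - 4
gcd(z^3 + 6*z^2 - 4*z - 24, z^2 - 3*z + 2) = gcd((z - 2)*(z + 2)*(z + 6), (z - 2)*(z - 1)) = z - 2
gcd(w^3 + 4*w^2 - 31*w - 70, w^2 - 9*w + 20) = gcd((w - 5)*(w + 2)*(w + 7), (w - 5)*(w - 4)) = w - 5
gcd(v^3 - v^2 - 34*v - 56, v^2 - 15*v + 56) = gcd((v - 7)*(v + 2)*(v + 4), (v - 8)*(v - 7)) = v - 7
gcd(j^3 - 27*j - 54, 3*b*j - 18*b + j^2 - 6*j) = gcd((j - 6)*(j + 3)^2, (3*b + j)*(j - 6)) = j - 6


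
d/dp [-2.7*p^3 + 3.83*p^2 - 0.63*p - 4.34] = -8.1*p^2 + 7.66*p - 0.63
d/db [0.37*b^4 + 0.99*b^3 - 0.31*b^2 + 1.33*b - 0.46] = 1.48*b^3 + 2.97*b^2 - 0.62*b + 1.33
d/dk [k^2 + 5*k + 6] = 2*k + 5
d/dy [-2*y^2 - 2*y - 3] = -4*y - 2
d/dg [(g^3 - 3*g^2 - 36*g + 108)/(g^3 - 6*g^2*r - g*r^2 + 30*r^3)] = ((-3*g^2 + 12*g*r + r^2)*(g^3 - 3*g^2 - 36*g + 108) + 3*(g^2 - 2*g - 12)*(g^3 - 6*g^2*r - g*r^2 + 30*r^3))/(g^3 - 6*g^2*r - g*r^2 + 30*r^3)^2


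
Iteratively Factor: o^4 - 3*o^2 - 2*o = (o)*(o^3 - 3*o - 2) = o*(o + 1)*(o^2 - o - 2) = o*(o + 1)^2*(o - 2)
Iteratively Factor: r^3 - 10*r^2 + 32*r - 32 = (r - 4)*(r^2 - 6*r + 8) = (r - 4)*(r - 2)*(r - 4)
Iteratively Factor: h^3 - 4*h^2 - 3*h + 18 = (h + 2)*(h^2 - 6*h + 9) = (h - 3)*(h + 2)*(h - 3)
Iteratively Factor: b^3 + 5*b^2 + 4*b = (b)*(b^2 + 5*b + 4) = b*(b + 4)*(b + 1)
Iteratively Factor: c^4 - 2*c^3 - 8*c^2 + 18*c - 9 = (c - 1)*(c^3 - c^2 - 9*c + 9) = (c - 3)*(c - 1)*(c^2 + 2*c - 3) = (c - 3)*(c - 1)^2*(c + 3)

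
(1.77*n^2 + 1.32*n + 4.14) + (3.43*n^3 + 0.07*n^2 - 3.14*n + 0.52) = 3.43*n^3 + 1.84*n^2 - 1.82*n + 4.66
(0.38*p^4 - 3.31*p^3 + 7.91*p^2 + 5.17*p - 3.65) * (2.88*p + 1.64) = 1.0944*p^5 - 8.9096*p^4 + 17.3524*p^3 + 27.862*p^2 - 2.0332*p - 5.986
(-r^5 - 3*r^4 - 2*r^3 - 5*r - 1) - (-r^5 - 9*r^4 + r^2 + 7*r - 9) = 6*r^4 - 2*r^3 - r^2 - 12*r + 8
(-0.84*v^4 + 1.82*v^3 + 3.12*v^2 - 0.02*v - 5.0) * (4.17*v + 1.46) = -3.5028*v^5 + 6.363*v^4 + 15.6676*v^3 + 4.4718*v^2 - 20.8792*v - 7.3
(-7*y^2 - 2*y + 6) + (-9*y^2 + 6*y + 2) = -16*y^2 + 4*y + 8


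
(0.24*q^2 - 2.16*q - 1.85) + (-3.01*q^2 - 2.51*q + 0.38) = -2.77*q^2 - 4.67*q - 1.47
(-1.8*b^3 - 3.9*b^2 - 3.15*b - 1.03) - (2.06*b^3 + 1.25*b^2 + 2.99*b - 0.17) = -3.86*b^3 - 5.15*b^2 - 6.14*b - 0.86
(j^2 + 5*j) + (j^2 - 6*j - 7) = 2*j^2 - j - 7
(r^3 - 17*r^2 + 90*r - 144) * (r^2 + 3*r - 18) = r^5 - 14*r^4 + 21*r^3 + 432*r^2 - 2052*r + 2592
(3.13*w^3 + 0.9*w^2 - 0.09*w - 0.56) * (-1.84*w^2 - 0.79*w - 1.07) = -5.7592*w^5 - 4.1287*w^4 - 3.8945*w^3 + 0.1385*w^2 + 0.5387*w + 0.5992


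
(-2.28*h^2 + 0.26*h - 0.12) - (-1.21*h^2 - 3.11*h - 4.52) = -1.07*h^2 + 3.37*h + 4.4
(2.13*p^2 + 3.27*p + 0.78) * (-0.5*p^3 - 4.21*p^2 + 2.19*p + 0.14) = -1.065*p^5 - 10.6023*p^4 - 9.492*p^3 + 4.1757*p^2 + 2.166*p + 0.1092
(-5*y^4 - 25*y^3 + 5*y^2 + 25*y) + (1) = -5*y^4 - 25*y^3 + 5*y^2 + 25*y + 1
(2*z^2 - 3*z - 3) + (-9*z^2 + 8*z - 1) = -7*z^2 + 5*z - 4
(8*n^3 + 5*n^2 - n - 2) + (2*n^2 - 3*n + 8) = 8*n^3 + 7*n^2 - 4*n + 6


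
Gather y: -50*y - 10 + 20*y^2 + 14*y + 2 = 20*y^2 - 36*y - 8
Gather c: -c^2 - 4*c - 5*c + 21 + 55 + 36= -c^2 - 9*c + 112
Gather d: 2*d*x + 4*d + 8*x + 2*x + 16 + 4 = d*(2*x + 4) + 10*x + 20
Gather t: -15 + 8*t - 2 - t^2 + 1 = -t^2 + 8*t - 16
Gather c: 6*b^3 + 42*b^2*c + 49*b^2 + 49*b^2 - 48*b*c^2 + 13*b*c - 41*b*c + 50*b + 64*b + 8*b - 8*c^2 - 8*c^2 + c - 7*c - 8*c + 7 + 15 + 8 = 6*b^3 + 98*b^2 + 122*b + c^2*(-48*b - 16) + c*(42*b^2 - 28*b - 14) + 30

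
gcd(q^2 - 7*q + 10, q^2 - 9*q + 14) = q - 2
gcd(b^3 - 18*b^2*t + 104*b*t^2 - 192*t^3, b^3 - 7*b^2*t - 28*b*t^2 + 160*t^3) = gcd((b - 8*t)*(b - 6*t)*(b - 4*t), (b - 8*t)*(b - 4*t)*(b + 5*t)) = b^2 - 12*b*t + 32*t^2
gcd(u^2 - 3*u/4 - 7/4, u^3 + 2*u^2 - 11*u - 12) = u + 1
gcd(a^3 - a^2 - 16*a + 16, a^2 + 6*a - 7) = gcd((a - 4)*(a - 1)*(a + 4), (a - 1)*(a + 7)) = a - 1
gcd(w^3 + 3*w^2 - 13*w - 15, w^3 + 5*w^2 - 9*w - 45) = w^2 + 2*w - 15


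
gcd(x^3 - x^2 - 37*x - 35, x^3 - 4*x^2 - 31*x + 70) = x^2 - 2*x - 35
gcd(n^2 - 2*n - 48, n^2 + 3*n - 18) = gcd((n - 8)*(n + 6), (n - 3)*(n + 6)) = n + 6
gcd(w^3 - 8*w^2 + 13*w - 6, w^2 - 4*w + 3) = w - 1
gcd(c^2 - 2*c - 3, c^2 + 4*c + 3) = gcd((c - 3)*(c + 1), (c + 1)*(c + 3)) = c + 1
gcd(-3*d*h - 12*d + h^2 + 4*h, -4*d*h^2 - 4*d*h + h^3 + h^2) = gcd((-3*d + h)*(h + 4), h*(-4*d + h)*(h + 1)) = 1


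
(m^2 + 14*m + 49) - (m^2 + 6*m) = 8*m + 49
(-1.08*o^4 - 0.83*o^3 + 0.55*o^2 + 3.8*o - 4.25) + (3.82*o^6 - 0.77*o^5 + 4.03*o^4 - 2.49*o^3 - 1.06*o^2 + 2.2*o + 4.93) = 3.82*o^6 - 0.77*o^5 + 2.95*o^4 - 3.32*o^3 - 0.51*o^2 + 6.0*o + 0.68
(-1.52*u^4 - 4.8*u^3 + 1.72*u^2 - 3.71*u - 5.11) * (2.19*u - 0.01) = -3.3288*u^5 - 10.4968*u^4 + 3.8148*u^3 - 8.1421*u^2 - 11.1538*u + 0.0511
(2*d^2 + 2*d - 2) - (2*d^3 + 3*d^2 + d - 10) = -2*d^3 - d^2 + d + 8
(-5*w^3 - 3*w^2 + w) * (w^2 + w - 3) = -5*w^5 - 8*w^4 + 13*w^3 + 10*w^2 - 3*w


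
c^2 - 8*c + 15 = (c - 5)*(c - 3)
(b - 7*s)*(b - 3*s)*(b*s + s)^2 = b^4*s^2 - 10*b^3*s^3 + 2*b^3*s^2 + 21*b^2*s^4 - 20*b^2*s^3 + b^2*s^2 + 42*b*s^4 - 10*b*s^3 + 21*s^4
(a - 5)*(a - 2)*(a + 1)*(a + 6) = a^4 - 33*a^2 + 28*a + 60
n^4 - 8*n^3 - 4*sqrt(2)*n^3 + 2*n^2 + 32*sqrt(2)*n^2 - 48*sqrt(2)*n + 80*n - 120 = (n - 6)*(n - 2)*(n - 5*sqrt(2))*(n + sqrt(2))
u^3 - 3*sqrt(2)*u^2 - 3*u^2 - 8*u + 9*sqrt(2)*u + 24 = (u - 3)*(u - 4*sqrt(2))*(u + sqrt(2))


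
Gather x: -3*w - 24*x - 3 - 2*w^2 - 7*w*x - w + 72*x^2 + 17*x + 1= -2*w^2 - 4*w + 72*x^2 + x*(-7*w - 7) - 2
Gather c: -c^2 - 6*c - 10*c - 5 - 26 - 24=-c^2 - 16*c - 55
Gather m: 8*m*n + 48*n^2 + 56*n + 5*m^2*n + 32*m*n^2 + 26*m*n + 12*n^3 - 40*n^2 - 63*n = 5*m^2*n + m*(32*n^2 + 34*n) + 12*n^3 + 8*n^2 - 7*n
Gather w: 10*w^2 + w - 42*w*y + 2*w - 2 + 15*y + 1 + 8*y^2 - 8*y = 10*w^2 + w*(3 - 42*y) + 8*y^2 + 7*y - 1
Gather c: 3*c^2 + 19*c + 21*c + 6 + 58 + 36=3*c^2 + 40*c + 100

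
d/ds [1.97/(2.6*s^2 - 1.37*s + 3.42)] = (2.6989 - 10.244*s)/(2.6*s^2 - 1.37*s + 3.42)^2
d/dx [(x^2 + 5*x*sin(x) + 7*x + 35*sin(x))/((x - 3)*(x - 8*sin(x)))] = (13*x^3*cos(x) - 13*x^2*sin(x) + 52*x^2*cos(x) - 10*x^2 - 22*x*sin(x) - 273*x*cos(x) + 400*sin(x)^2 + 273*sin(x))/((x - 3)^2*(x - 8*sin(x))^2)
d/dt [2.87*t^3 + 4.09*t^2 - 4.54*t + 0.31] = 8.61*t^2 + 8.18*t - 4.54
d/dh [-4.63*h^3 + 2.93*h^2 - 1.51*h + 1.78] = -13.89*h^2 + 5.86*h - 1.51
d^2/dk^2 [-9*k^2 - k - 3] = -18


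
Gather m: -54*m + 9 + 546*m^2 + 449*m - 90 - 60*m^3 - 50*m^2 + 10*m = -60*m^3 + 496*m^2 + 405*m - 81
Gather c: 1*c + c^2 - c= c^2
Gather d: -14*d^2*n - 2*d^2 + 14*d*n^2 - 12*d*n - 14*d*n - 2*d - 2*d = d^2*(-14*n - 2) + d*(14*n^2 - 26*n - 4)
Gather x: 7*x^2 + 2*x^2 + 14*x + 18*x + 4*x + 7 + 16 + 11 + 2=9*x^2 + 36*x + 36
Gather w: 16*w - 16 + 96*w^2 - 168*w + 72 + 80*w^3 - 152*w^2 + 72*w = 80*w^3 - 56*w^2 - 80*w + 56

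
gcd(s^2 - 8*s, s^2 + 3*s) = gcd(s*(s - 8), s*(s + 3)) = s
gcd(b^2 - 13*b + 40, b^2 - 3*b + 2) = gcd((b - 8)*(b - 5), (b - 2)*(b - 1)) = 1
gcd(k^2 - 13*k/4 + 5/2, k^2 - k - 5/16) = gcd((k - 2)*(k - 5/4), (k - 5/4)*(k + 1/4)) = k - 5/4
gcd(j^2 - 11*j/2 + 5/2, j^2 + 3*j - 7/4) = j - 1/2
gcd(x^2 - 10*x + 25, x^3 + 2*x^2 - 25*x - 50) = x - 5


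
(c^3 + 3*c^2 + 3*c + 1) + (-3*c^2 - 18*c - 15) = c^3 - 15*c - 14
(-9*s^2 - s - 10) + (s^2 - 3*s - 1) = -8*s^2 - 4*s - 11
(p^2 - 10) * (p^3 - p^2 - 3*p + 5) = p^5 - p^4 - 13*p^3 + 15*p^2 + 30*p - 50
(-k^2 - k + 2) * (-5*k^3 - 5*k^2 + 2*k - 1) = 5*k^5 + 10*k^4 - 7*k^3 - 11*k^2 + 5*k - 2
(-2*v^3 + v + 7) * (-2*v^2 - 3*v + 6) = 4*v^5 + 6*v^4 - 14*v^3 - 17*v^2 - 15*v + 42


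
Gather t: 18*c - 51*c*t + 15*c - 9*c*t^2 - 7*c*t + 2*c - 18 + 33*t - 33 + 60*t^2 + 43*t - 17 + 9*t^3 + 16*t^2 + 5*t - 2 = 35*c + 9*t^3 + t^2*(76 - 9*c) + t*(81 - 58*c) - 70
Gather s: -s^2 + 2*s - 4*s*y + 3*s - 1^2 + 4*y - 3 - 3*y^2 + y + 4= -s^2 + s*(5 - 4*y) - 3*y^2 + 5*y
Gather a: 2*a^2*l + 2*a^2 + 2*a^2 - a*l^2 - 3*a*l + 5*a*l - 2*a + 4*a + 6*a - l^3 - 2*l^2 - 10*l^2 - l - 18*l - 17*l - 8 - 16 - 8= a^2*(2*l + 4) + a*(-l^2 + 2*l + 8) - l^3 - 12*l^2 - 36*l - 32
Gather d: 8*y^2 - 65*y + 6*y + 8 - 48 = 8*y^2 - 59*y - 40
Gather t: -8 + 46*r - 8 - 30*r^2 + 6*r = -30*r^2 + 52*r - 16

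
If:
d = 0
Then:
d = 0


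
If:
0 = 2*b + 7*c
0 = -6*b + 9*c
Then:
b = 0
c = 0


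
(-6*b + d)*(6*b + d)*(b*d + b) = -36*b^3*d - 36*b^3 + b*d^3 + b*d^2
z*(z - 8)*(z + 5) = z^3 - 3*z^2 - 40*z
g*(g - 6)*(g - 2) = g^3 - 8*g^2 + 12*g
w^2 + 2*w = w*(w + 2)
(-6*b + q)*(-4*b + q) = 24*b^2 - 10*b*q + q^2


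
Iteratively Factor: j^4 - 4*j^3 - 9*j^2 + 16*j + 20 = (j - 2)*(j^3 - 2*j^2 - 13*j - 10) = (j - 5)*(j - 2)*(j^2 + 3*j + 2) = (j - 5)*(j - 2)*(j + 1)*(j + 2)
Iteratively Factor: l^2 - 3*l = (l - 3)*(l)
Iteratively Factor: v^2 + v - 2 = (v - 1)*(v + 2)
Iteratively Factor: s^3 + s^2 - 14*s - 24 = (s + 3)*(s^2 - 2*s - 8) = (s + 2)*(s + 3)*(s - 4)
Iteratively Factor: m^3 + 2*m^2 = (m)*(m^2 + 2*m) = m^2*(m + 2)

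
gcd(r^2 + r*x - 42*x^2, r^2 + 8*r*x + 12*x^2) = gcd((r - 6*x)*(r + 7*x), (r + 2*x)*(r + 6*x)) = 1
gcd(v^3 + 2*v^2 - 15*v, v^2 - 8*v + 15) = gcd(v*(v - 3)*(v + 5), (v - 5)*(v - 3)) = v - 3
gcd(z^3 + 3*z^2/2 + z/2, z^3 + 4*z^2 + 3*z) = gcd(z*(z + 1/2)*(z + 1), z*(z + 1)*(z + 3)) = z^2 + z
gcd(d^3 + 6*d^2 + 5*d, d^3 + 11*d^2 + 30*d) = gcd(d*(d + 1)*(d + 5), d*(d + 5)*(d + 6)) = d^2 + 5*d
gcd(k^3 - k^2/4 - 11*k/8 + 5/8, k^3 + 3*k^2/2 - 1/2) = k - 1/2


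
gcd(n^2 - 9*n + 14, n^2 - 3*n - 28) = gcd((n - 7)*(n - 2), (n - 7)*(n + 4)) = n - 7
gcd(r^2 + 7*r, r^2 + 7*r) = r^2 + 7*r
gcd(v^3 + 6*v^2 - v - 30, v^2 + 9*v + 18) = v + 3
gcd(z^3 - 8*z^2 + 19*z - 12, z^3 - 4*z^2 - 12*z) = 1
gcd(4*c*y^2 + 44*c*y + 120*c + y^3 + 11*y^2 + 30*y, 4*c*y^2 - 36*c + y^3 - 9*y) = 4*c + y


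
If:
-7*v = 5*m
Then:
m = -7*v/5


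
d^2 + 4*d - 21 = (d - 3)*(d + 7)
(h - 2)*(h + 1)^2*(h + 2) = h^4 + 2*h^3 - 3*h^2 - 8*h - 4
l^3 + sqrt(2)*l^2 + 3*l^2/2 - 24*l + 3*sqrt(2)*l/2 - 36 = (l + 3/2)*(l - 3*sqrt(2))*(l + 4*sqrt(2))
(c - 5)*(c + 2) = c^2 - 3*c - 10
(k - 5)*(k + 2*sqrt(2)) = k^2 - 5*k + 2*sqrt(2)*k - 10*sqrt(2)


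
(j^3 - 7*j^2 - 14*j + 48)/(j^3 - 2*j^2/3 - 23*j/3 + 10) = 3*(j - 8)/(3*j - 5)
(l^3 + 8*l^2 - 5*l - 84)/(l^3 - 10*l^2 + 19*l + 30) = (l^3 + 8*l^2 - 5*l - 84)/(l^3 - 10*l^2 + 19*l + 30)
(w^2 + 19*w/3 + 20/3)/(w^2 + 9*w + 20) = (w + 4/3)/(w + 4)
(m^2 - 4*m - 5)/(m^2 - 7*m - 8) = (m - 5)/(m - 8)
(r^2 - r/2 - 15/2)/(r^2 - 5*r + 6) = (r + 5/2)/(r - 2)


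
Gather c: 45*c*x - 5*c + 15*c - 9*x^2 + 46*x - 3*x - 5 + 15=c*(45*x + 10) - 9*x^2 + 43*x + 10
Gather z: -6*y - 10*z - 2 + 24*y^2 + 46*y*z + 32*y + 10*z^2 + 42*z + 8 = 24*y^2 + 26*y + 10*z^2 + z*(46*y + 32) + 6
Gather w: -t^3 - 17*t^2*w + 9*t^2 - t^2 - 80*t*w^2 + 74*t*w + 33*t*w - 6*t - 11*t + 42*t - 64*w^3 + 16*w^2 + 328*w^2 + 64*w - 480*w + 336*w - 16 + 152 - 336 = -t^3 + 8*t^2 + 25*t - 64*w^3 + w^2*(344 - 80*t) + w*(-17*t^2 + 107*t - 80) - 200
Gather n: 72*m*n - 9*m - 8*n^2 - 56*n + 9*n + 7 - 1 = -9*m - 8*n^2 + n*(72*m - 47) + 6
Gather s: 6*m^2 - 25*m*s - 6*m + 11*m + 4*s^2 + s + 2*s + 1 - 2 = 6*m^2 + 5*m + 4*s^2 + s*(3 - 25*m) - 1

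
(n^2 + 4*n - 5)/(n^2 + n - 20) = (n - 1)/(n - 4)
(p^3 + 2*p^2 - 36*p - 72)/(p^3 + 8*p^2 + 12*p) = (p - 6)/p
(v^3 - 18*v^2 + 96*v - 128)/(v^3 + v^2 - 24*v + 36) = (v^2 - 16*v + 64)/(v^2 + 3*v - 18)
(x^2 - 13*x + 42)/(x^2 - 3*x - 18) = (x - 7)/(x + 3)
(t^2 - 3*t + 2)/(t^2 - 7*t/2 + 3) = 2*(t - 1)/(2*t - 3)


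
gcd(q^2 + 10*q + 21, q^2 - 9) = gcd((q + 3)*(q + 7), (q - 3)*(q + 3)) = q + 3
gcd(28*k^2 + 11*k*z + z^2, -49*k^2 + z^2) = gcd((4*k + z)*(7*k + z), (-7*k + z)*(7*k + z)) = 7*k + z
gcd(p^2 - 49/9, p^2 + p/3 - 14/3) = p + 7/3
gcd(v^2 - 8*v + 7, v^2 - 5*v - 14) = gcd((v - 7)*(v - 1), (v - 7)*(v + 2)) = v - 7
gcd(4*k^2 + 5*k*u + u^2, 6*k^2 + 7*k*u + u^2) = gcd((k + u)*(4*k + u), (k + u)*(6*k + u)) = k + u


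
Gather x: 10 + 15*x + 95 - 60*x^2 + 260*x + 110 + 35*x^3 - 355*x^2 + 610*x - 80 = 35*x^3 - 415*x^2 + 885*x + 135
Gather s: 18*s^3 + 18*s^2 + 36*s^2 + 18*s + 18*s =18*s^3 + 54*s^2 + 36*s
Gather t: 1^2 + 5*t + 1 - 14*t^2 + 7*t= -14*t^2 + 12*t + 2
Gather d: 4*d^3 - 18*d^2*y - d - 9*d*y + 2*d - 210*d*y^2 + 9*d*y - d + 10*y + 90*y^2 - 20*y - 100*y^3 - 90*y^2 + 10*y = 4*d^3 - 18*d^2*y - 210*d*y^2 - 100*y^3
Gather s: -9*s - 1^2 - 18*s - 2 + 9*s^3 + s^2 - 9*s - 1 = 9*s^3 + s^2 - 36*s - 4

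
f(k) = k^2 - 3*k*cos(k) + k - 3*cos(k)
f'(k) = 3*k*sin(k) + 2*k + 3*sin(k) - 3*cos(k) + 1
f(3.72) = 29.42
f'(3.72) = 3.21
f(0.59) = -3.03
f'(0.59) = 2.34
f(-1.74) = 0.91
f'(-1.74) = 0.21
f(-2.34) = 0.34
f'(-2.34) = 1.29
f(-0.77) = -0.67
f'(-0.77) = -3.17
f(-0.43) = -1.80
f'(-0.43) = -3.30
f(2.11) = 11.35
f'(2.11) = 14.77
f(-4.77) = 18.63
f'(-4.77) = -20.00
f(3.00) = 23.88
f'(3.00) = 11.66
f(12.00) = 123.09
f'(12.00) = 1.54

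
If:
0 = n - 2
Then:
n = 2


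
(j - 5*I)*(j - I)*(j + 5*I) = j^3 - I*j^2 + 25*j - 25*I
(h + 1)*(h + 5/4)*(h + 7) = h^3 + 37*h^2/4 + 17*h + 35/4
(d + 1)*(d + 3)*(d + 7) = d^3 + 11*d^2 + 31*d + 21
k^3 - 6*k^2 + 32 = (k - 4)^2*(k + 2)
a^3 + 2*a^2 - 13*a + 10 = (a - 2)*(a - 1)*(a + 5)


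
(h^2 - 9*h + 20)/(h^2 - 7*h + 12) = (h - 5)/(h - 3)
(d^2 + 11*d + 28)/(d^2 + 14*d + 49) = (d + 4)/(d + 7)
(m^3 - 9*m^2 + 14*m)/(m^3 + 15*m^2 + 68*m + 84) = m*(m^2 - 9*m + 14)/(m^3 + 15*m^2 + 68*m + 84)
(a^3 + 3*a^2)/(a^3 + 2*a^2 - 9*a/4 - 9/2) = 4*a^2*(a + 3)/(4*a^3 + 8*a^2 - 9*a - 18)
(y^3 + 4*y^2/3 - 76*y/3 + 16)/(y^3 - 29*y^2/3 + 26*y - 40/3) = (y + 6)/(y - 5)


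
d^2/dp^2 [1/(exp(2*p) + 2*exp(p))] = 2*(4*(exp(p) + 1)^2 - (exp(p) + 2)*(2*exp(p) + 1))*exp(-p)/(exp(p) + 2)^3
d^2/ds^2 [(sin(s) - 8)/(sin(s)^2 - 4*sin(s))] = (-9*sin(s)^2 + 28*sin(s) + 80/sin(s) + 253/(2*sin(s)^2) + 21*sin(3*s)/sin(s)^3 + sin(5*s)/(2*sin(s)^3) - 256/sin(s)^3)/(sin(s) - 4)^3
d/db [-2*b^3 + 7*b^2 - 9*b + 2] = -6*b^2 + 14*b - 9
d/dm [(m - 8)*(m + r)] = 2*m + r - 8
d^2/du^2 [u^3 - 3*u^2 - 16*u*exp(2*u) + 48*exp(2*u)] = -64*u*exp(2*u) + 6*u + 128*exp(2*u) - 6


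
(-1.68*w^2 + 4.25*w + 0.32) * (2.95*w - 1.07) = -4.956*w^3 + 14.3351*w^2 - 3.6035*w - 0.3424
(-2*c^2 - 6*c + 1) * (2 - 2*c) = 4*c^3 + 8*c^2 - 14*c + 2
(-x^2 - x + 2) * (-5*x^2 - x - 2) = 5*x^4 + 6*x^3 - 7*x^2 - 4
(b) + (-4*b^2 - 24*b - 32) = -4*b^2 - 23*b - 32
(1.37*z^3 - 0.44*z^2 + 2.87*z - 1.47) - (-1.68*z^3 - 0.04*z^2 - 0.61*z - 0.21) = 3.05*z^3 - 0.4*z^2 + 3.48*z - 1.26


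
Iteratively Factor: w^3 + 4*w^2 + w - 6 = (w + 3)*(w^2 + w - 2) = (w + 2)*(w + 3)*(w - 1)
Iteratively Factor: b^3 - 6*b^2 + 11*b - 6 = (b - 3)*(b^2 - 3*b + 2) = (b - 3)*(b - 1)*(b - 2)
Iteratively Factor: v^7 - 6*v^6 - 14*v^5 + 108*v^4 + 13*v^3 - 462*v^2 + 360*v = (v - 4)*(v^6 - 2*v^5 - 22*v^4 + 20*v^3 + 93*v^2 - 90*v) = v*(v - 4)*(v^5 - 2*v^4 - 22*v^3 + 20*v^2 + 93*v - 90) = v*(v - 4)*(v - 1)*(v^4 - v^3 - 23*v^2 - 3*v + 90) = v*(v - 4)*(v - 2)*(v - 1)*(v^3 + v^2 - 21*v - 45) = v*(v - 5)*(v - 4)*(v - 2)*(v - 1)*(v^2 + 6*v + 9) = v*(v - 5)*(v - 4)*(v - 2)*(v - 1)*(v + 3)*(v + 3)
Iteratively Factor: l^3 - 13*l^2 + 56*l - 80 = (l - 4)*(l^2 - 9*l + 20) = (l - 4)^2*(l - 5)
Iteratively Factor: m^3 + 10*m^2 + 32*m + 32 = (m + 4)*(m^2 + 6*m + 8) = (m + 2)*(m + 4)*(m + 4)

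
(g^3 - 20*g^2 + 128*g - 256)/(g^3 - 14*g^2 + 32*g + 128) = (g - 4)/(g + 2)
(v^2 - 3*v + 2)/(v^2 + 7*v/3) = 3*(v^2 - 3*v + 2)/(v*(3*v + 7))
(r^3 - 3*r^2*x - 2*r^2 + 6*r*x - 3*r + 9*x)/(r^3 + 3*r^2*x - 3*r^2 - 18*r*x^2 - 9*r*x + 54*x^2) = (r + 1)/(r + 6*x)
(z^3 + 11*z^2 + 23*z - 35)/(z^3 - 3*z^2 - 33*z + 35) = (z + 7)/(z - 7)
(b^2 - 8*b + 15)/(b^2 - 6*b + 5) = (b - 3)/(b - 1)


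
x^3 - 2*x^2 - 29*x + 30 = (x - 6)*(x - 1)*(x + 5)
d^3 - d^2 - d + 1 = (d - 1)^2*(d + 1)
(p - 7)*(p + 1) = p^2 - 6*p - 7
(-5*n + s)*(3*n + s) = -15*n^2 - 2*n*s + s^2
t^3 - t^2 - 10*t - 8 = (t - 4)*(t + 1)*(t + 2)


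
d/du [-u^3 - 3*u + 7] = -3*u^2 - 3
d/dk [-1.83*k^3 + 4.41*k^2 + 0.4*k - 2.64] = -5.49*k^2 + 8.82*k + 0.4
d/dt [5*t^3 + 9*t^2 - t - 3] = 15*t^2 + 18*t - 1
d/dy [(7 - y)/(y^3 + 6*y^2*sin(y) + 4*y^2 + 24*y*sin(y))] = (6*y^3*cos(y) + 2*y^3 + 6*y^2*sin(y) - 18*y^2*cos(y) - 17*y^2 - 84*y*sin(y) - 168*y*cos(y) - 56*y - 168*sin(y))/(y^2*(y + 4)^2*(y + 6*sin(y))^2)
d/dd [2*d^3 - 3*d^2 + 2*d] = 6*d^2 - 6*d + 2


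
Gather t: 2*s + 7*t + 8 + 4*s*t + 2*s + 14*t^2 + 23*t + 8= 4*s + 14*t^2 + t*(4*s + 30) + 16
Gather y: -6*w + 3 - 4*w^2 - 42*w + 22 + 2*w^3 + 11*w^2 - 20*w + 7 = 2*w^3 + 7*w^2 - 68*w + 32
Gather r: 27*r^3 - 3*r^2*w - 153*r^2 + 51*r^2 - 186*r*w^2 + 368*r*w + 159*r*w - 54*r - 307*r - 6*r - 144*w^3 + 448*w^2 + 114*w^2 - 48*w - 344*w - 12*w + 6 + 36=27*r^3 + r^2*(-3*w - 102) + r*(-186*w^2 + 527*w - 367) - 144*w^3 + 562*w^2 - 404*w + 42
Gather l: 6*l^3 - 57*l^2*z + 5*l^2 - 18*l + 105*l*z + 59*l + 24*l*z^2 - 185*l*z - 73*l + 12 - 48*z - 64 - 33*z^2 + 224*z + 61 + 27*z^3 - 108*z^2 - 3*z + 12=6*l^3 + l^2*(5 - 57*z) + l*(24*z^2 - 80*z - 32) + 27*z^3 - 141*z^2 + 173*z + 21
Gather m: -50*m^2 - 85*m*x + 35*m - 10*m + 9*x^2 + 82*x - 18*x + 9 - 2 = -50*m^2 + m*(25 - 85*x) + 9*x^2 + 64*x + 7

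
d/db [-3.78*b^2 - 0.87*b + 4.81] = -7.56*b - 0.87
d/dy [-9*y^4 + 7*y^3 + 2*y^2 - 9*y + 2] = -36*y^3 + 21*y^2 + 4*y - 9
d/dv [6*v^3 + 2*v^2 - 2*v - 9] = 18*v^2 + 4*v - 2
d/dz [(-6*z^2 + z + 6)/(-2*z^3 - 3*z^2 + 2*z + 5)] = (-12*z^4 + 4*z^3 + 27*z^2 - 24*z - 7)/(4*z^6 + 12*z^5 + z^4 - 32*z^3 - 26*z^2 + 20*z + 25)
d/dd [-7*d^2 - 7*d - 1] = -14*d - 7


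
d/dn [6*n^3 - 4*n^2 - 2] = 2*n*(9*n - 4)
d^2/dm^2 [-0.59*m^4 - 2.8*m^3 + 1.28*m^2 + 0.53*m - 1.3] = -7.08*m^2 - 16.8*m + 2.56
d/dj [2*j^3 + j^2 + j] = 6*j^2 + 2*j + 1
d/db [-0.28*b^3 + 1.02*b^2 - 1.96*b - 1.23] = -0.84*b^2 + 2.04*b - 1.96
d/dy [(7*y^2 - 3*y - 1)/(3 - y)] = (-7*y^2 + 42*y - 10)/(y^2 - 6*y + 9)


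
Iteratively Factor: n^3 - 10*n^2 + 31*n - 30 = (n - 5)*(n^2 - 5*n + 6) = (n - 5)*(n - 2)*(n - 3)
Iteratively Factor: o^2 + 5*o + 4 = (o + 1)*(o + 4)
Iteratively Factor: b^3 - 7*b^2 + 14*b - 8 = (b - 2)*(b^2 - 5*b + 4) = (b - 4)*(b - 2)*(b - 1)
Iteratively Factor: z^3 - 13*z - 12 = (z + 1)*(z^2 - z - 12) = (z + 1)*(z + 3)*(z - 4)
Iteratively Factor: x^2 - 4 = (x - 2)*(x + 2)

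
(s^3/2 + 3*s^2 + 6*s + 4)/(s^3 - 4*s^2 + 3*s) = (s^3 + 6*s^2 + 12*s + 8)/(2*s*(s^2 - 4*s + 3))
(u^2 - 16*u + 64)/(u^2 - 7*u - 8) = (u - 8)/(u + 1)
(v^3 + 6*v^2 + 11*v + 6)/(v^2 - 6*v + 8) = (v^3 + 6*v^2 + 11*v + 6)/(v^2 - 6*v + 8)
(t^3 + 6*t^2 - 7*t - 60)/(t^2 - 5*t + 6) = (t^2 + 9*t + 20)/(t - 2)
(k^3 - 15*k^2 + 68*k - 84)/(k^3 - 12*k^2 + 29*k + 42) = (k - 2)/(k + 1)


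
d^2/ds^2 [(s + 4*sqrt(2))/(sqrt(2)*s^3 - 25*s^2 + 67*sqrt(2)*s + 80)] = 2*(6*s^5 - 27*sqrt(2)*s^4 - 1109*s^3 + 8628*sqrt(2)*s^2 - 36120*s + 38552*sqrt(2))/(2*sqrt(2)*s^9 - 150*s^8 + 2277*sqrt(2)*s^7 - 35245*s^6 + 140559*sqrt(2)*s^5 - 459030*s^4 - 183274*sqrt(2)*s^3 + 1674720*s^2 + 1286400*sqrt(2)*s + 512000)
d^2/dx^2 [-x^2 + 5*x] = -2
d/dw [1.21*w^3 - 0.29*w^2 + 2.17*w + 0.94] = 3.63*w^2 - 0.58*w + 2.17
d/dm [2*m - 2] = 2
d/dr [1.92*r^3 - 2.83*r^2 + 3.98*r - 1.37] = 5.76*r^2 - 5.66*r + 3.98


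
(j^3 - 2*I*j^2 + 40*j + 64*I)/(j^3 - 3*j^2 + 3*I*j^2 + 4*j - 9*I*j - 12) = (j^2 - 6*I*j + 16)/(j^2 - j*(3 + I) + 3*I)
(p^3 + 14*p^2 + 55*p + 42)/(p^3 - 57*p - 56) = (p + 6)/(p - 8)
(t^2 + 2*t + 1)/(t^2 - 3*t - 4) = (t + 1)/(t - 4)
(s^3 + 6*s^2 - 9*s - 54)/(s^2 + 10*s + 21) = (s^2 + 3*s - 18)/(s + 7)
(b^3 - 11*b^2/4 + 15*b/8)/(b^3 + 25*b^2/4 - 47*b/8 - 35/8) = b*(2*b - 3)/(2*b^2 + 15*b + 7)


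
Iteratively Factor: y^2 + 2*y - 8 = (y + 4)*(y - 2)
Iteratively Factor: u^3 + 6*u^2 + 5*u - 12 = (u + 3)*(u^2 + 3*u - 4) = (u + 3)*(u + 4)*(u - 1)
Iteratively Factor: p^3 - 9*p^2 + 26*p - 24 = (p - 4)*(p^2 - 5*p + 6) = (p - 4)*(p - 3)*(p - 2)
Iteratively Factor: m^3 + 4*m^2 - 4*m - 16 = (m - 2)*(m^2 + 6*m + 8) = (m - 2)*(m + 2)*(m + 4)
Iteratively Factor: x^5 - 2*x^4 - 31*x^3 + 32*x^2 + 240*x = (x + 4)*(x^4 - 6*x^3 - 7*x^2 + 60*x) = (x - 4)*(x + 4)*(x^3 - 2*x^2 - 15*x) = x*(x - 4)*(x + 4)*(x^2 - 2*x - 15) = x*(x - 5)*(x - 4)*(x + 4)*(x + 3)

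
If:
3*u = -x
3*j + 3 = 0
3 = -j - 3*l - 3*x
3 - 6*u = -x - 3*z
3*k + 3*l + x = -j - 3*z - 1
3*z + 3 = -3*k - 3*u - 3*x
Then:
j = -1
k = -5/12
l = 7/12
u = 5/12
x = -5/4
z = 1/4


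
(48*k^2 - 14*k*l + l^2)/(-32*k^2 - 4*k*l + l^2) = (-6*k + l)/(4*k + l)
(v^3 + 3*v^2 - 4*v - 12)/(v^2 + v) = (v^3 + 3*v^2 - 4*v - 12)/(v*(v + 1))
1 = 1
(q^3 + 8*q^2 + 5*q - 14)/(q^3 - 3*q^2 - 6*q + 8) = (q + 7)/(q - 4)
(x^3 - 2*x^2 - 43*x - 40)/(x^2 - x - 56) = (x^2 + 6*x + 5)/(x + 7)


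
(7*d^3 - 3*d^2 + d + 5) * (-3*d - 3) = -21*d^4 - 12*d^3 + 6*d^2 - 18*d - 15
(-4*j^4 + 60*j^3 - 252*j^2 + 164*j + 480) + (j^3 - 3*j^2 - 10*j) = -4*j^4 + 61*j^3 - 255*j^2 + 154*j + 480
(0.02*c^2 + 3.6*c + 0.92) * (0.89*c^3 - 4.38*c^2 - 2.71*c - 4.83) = 0.0178*c^5 + 3.1164*c^4 - 15.0034*c^3 - 13.8822*c^2 - 19.8812*c - 4.4436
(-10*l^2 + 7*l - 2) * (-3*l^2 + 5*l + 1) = 30*l^4 - 71*l^3 + 31*l^2 - 3*l - 2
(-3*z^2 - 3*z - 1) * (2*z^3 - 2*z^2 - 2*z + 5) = -6*z^5 + 10*z^3 - 7*z^2 - 13*z - 5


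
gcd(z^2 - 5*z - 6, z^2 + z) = z + 1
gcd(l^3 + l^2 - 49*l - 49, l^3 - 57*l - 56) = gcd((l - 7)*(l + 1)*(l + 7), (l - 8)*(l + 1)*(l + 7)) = l^2 + 8*l + 7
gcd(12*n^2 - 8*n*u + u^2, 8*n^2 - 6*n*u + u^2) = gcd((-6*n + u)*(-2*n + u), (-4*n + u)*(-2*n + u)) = -2*n + u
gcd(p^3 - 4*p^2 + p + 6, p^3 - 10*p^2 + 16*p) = p - 2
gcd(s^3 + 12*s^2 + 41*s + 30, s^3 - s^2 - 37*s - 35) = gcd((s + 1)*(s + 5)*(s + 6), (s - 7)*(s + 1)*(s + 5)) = s^2 + 6*s + 5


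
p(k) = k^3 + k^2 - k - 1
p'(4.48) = 68.17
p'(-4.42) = 48.77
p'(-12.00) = 407.00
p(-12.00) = -1573.00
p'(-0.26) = -1.32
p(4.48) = 104.51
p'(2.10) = 16.43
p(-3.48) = -27.55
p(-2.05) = -3.36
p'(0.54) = 0.95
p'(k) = 3*k^2 + 2*k - 1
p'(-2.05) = 7.51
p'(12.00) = 455.00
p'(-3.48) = 28.37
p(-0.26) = -0.69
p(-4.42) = -63.39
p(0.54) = -1.09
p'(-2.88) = 18.12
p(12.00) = 1859.00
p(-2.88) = -13.71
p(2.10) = 10.57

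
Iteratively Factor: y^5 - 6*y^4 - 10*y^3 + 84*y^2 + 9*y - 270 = (y - 3)*(y^4 - 3*y^3 - 19*y^2 + 27*y + 90) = (y - 5)*(y - 3)*(y^3 + 2*y^2 - 9*y - 18) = (y - 5)*(y - 3)*(y + 3)*(y^2 - y - 6) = (y - 5)*(y - 3)*(y + 2)*(y + 3)*(y - 3)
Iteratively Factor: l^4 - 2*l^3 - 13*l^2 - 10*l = (l + 1)*(l^3 - 3*l^2 - 10*l) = (l + 1)*(l + 2)*(l^2 - 5*l) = (l - 5)*(l + 1)*(l + 2)*(l)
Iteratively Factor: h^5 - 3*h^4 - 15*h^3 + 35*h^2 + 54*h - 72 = (h + 2)*(h^4 - 5*h^3 - 5*h^2 + 45*h - 36) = (h - 1)*(h + 2)*(h^3 - 4*h^2 - 9*h + 36) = (h - 4)*(h - 1)*(h + 2)*(h^2 - 9) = (h - 4)*(h - 1)*(h + 2)*(h + 3)*(h - 3)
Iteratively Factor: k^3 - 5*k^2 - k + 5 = (k + 1)*(k^2 - 6*k + 5) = (k - 1)*(k + 1)*(k - 5)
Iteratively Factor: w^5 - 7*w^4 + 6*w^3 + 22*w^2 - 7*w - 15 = (w - 5)*(w^4 - 2*w^3 - 4*w^2 + 2*w + 3) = (w - 5)*(w - 3)*(w^3 + w^2 - w - 1) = (w - 5)*(w - 3)*(w + 1)*(w^2 - 1) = (w - 5)*(w - 3)*(w - 1)*(w + 1)*(w + 1)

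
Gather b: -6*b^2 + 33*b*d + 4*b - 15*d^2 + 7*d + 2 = -6*b^2 + b*(33*d + 4) - 15*d^2 + 7*d + 2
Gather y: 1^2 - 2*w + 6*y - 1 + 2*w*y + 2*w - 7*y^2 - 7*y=-7*y^2 + y*(2*w - 1)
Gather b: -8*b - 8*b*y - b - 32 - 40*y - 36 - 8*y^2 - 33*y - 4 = b*(-8*y - 9) - 8*y^2 - 73*y - 72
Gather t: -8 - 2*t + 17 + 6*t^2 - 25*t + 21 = 6*t^2 - 27*t + 30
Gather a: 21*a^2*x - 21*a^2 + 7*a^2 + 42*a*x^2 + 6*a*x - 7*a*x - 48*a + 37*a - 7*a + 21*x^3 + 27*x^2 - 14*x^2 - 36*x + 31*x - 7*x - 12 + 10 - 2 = a^2*(21*x - 14) + a*(42*x^2 - x - 18) + 21*x^3 + 13*x^2 - 12*x - 4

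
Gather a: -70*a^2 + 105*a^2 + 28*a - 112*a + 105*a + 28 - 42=35*a^2 + 21*a - 14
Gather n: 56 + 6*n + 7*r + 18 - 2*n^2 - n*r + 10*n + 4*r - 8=-2*n^2 + n*(16 - r) + 11*r + 66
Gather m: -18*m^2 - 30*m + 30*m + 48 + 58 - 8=98 - 18*m^2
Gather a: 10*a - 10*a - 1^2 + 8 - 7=0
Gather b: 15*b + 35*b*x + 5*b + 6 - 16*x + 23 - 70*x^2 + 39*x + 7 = b*(35*x + 20) - 70*x^2 + 23*x + 36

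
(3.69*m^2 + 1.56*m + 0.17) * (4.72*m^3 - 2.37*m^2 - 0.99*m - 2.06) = 17.4168*m^5 - 1.3821*m^4 - 6.5479*m^3 - 9.5487*m^2 - 3.3819*m - 0.3502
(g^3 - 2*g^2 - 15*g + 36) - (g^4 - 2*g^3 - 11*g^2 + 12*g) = -g^4 + 3*g^3 + 9*g^2 - 27*g + 36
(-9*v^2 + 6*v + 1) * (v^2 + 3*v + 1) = -9*v^4 - 21*v^3 + 10*v^2 + 9*v + 1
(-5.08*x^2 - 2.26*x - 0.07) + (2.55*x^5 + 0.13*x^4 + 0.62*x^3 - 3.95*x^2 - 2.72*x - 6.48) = 2.55*x^5 + 0.13*x^4 + 0.62*x^3 - 9.03*x^2 - 4.98*x - 6.55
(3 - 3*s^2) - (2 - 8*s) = -3*s^2 + 8*s + 1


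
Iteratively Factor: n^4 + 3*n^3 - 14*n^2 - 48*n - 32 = (n + 1)*(n^3 + 2*n^2 - 16*n - 32) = (n + 1)*(n + 2)*(n^2 - 16) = (n + 1)*(n + 2)*(n + 4)*(n - 4)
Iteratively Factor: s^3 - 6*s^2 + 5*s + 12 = (s + 1)*(s^2 - 7*s + 12) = (s - 4)*(s + 1)*(s - 3)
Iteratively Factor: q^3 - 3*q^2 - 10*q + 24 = (q - 4)*(q^2 + q - 6) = (q - 4)*(q + 3)*(q - 2)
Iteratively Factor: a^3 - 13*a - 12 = (a + 3)*(a^2 - 3*a - 4) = (a + 1)*(a + 3)*(a - 4)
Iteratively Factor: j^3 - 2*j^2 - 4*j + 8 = (j - 2)*(j^2 - 4) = (j - 2)*(j + 2)*(j - 2)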